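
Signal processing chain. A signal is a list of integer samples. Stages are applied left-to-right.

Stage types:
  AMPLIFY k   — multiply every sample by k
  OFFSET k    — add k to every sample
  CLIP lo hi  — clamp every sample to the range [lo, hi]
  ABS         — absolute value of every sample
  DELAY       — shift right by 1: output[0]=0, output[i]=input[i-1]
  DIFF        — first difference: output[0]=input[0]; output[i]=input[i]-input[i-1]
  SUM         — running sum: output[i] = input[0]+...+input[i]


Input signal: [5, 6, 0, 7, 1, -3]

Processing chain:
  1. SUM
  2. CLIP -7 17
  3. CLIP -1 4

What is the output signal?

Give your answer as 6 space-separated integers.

Input: [5, 6, 0, 7, 1, -3]
Stage 1 (SUM): sum[0..0]=5, sum[0..1]=11, sum[0..2]=11, sum[0..3]=18, sum[0..4]=19, sum[0..5]=16 -> [5, 11, 11, 18, 19, 16]
Stage 2 (CLIP -7 17): clip(5,-7,17)=5, clip(11,-7,17)=11, clip(11,-7,17)=11, clip(18,-7,17)=17, clip(19,-7,17)=17, clip(16,-7,17)=16 -> [5, 11, 11, 17, 17, 16]
Stage 3 (CLIP -1 4): clip(5,-1,4)=4, clip(11,-1,4)=4, clip(11,-1,4)=4, clip(17,-1,4)=4, clip(17,-1,4)=4, clip(16,-1,4)=4 -> [4, 4, 4, 4, 4, 4]

Answer: 4 4 4 4 4 4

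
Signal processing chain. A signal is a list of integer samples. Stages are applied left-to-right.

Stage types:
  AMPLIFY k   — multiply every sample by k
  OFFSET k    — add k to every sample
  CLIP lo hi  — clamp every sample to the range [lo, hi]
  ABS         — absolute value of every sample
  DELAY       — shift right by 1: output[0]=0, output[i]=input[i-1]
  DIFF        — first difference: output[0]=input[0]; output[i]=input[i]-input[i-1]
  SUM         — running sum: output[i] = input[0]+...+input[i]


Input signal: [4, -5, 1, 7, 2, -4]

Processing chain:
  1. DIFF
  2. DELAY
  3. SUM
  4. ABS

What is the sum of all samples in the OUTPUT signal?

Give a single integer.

Input: [4, -5, 1, 7, 2, -4]
Stage 1 (DIFF): s[0]=4, -5-4=-9, 1--5=6, 7-1=6, 2-7=-5, -4-2=-6 -> [4, -9, 6, 6, -5, -6]
Stage 2 (DELAY): [0, 4, -9, 6, 6, -5] = [0, 4, -9, 6, 6, -5] -> [0, 4, -9, 6, 6, -5]
Stage 3 (SUM): sum[0..0]=0, sum[0..1]=4, sum[0..2]=-5, sum[0..3]=1, sum[0..4]=7, sum[0..5]=2 -> [0, 4, -5, 1, 7, 2]
Stage 4 (ABS): |0|=0, |4|=4, |-5|=5, |1|=1, |7|=7, |2|=2 -> [0, 4, 5, 1, 7, 2]
Output sum: 19

Answer: 19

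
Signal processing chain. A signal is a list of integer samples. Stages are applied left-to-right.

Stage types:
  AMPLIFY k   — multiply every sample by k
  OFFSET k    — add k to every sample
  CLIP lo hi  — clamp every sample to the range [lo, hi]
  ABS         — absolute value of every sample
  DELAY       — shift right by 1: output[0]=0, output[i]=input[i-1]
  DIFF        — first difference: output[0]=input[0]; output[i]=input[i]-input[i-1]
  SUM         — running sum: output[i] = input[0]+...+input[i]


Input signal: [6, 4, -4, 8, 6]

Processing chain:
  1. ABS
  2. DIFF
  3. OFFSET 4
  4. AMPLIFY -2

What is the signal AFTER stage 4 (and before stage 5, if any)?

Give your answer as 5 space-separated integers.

Answer: -20 -4 -8 -16 -4

Derivation:
Input: [6, 4, -4, 8, 6]
Stage 1 (ABS): |6|=6, |4|=4, |-4|=4, |8|=8, |6|=6 -> [6, 4, 4, 8, 6]
Stage 2 (DIFF): s[0]=6, 4-6=-2, 4-4=0, 8-4=4, 6-8=-2 -> [6, -2, 0, 4, -2]
Stage 3 (OFFSET 4): 6+4=10, -2+4=2, 0+4=4, 4+4=8, -2+4=2 -> [10, 2, 4, 8, 2]
Stage 4 (AMPLIFY -2): 10*-2=-20, 2*-2=-4, 4*-2=-8, 8*-2=-16, 2*-2=-4 -> [-20, -4, -8, -16, -4]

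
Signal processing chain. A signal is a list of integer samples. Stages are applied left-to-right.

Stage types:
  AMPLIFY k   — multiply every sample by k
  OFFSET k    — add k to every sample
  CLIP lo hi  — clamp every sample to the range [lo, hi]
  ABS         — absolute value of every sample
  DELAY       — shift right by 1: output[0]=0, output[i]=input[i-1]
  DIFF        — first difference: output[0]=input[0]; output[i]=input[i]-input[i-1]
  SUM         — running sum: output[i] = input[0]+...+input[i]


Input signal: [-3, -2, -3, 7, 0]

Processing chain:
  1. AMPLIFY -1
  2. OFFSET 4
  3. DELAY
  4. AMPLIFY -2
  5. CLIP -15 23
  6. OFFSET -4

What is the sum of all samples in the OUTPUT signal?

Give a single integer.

Answer: -54

Derivation:
Input: [-3, -2, -3, 7, 0]
Stage 1 (AMPLIFY -1): -3*-1=3, -2*-1=2, -3*-1=3, 7*-1=-7, 0*-1=0 -> [3, 2, 3, -7, 0]
Stage 2 (OFFSET 4): 3+4=7, 2+4=6, 3+4=7, -7+4=-3, 0+4=4 -> [7, 6, 7, -3, 4]
Stage 3 (DELAY): [0, 7, 6, 7, -3] = [0, 7, 6, 7, -3] -> [0, 7, 6, 7, -3]
Stage 4 (AMPLIFY -2): 0*-2=0, 7*-2=-14, 6*-2=-12, 7*-2=-14, -3*-2=6 -> [0, -14, -12, -14, 6]
Stage 5 (CLIP -15 23): clip(0,-15,23)=0, clip(-14,-15,23)=-14, clip(-12,-15,23)=-12, clip(-14,-15,23)=-14, clip(6,-15,23)=6 -> [0, -14, -12, -14, 6]
Stage 6 (OFFSET -4): 0+-4=-4, -14+-4=-18, -12+-4=-16, -14+-4=-18, 6+-4=2 -> [-4, -18, -16, -18, 2]
Output sum: -54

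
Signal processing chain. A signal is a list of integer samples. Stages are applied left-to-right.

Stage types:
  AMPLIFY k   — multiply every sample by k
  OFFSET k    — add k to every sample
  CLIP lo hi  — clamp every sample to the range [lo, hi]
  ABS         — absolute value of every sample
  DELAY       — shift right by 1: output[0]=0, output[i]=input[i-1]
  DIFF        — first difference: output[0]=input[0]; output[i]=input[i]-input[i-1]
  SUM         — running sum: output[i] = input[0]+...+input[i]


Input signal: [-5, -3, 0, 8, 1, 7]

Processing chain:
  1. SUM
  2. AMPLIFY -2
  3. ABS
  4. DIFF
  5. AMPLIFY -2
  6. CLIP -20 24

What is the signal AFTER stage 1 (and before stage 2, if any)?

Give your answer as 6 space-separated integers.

Input: [-5, -3, 0, 8, 1, 7]
Stage 1 (SUM): sum[0..0]=-5, sum[0..1]=-8, sum[0..2]=-8, sum[0..3]=0, sum[0..4]=1, sum[0..5]=8 -> [-5, -8, -8, 0, 1, 8]

Answer: -5 -8 -8 0 1 8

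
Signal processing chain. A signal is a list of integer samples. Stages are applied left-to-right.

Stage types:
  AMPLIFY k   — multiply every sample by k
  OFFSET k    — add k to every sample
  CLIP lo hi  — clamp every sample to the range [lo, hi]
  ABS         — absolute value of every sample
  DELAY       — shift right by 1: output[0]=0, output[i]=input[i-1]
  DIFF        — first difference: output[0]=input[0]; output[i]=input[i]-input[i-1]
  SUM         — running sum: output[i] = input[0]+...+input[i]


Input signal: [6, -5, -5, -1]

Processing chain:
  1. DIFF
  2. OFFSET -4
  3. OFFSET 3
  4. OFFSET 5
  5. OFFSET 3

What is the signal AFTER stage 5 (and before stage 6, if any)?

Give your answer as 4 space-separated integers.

Input: [6, -5, -5, -1]
Stage 1 (DIFF): s[0]=6, -5-6=-11, -5--5=0, -1--5=4 -> [6, -11, 0, 4]
Stage 2 (OFFSET -4): 6+-4=2, -11+-4=-15, 0+-4=-4, 4+-4=0 -> [2, -15, -4, 0]
Stage 3 (OFFSET 3): 2+3=5, -15+3=-12, -4+3=-1, 0+3=3 -> [5, -12, -1, 3]
Stage 4 (OFFSET 5): 5+5=10, -12+5=-7, -1+5=4, 3+5=8 -> [10, -7, 4, 8]
Stage 5 (OFFSET 3): 10+3=13, -7+3=-4, 4+3=7, 8+3=11 -> [13, -4, 7, 11]

Answer: 13 -4 7 11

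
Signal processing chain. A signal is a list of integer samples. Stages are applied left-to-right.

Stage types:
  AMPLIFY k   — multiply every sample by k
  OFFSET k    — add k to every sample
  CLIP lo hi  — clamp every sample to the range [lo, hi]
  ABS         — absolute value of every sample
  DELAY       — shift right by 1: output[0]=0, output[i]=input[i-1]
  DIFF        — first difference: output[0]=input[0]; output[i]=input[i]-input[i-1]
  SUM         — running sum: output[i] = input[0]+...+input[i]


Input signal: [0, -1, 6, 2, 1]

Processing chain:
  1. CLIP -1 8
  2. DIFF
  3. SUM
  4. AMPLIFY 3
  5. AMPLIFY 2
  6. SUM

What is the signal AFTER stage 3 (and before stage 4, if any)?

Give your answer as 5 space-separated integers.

Answer: 0 -1 6 2 1

Derivation:
Input: [0, -1, 6, 2, 1]
Stage 1 (CLIP -1 8): clip(0,-1,8)=0, clip(-1,-1,8)=-1, clip(6,-1,8)=6, clip(2,-1,8)=2, clip(1,-1,8)=1 -> [0, -1, 6, 2, 1]
Stage 2 (DIFF): s[0]=0, -1-0=-1, 6--1=7, 2-6=-4, 1-2=-1 -> [0, -1, 7, -4, -1]
Stage 3 (SUM): sum[0..0]=0, sum[0..1]=-1, sum[0..2]=6, sum[0..3]=2, sum[0..4]=1 -> [0, -1, 6, 2, 1]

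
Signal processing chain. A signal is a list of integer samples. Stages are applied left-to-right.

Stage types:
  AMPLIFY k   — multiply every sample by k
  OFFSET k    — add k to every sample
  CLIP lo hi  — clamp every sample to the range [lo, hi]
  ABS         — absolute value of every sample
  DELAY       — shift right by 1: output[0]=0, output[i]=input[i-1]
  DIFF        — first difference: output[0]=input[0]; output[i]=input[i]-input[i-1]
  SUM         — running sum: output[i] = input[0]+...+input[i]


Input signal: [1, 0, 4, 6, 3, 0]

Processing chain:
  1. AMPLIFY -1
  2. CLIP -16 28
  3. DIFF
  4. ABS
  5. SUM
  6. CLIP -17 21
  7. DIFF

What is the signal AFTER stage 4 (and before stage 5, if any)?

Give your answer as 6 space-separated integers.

Answer: 1 1 4 2 3 3

Derivation:
Input: [1, 0, 4, 6, 3, 0]
Stage 1 (AMPLIFY -1): 1*-1=-1, 0*-1=0, 4*-1=-4, 6*-1=-6, 3*-1=-3, 0*-1=0 -> [-1, 0, -4, -6, -3, 0]
Stage 2 (CLIP -16 28): clip(-1,-16,28)=-1, clip(0,-16,28)=0, clip(-4,-16,28)=-4, clip(-6,-16,28)=-6, clip(-3,-16,28)=-3, clip(0,-16,28)=0 -> [-1, 0, -4, -6, -3, 0]
Stage 3 (DIFF): s[0]=-1, 0--1=1, -4-0=-4, -6--4=-2, -3--6=3, 0--3=3 -> [-1, 1, -4, -2, 3, 3]
Stage 4 (ABS): |-1|=1, |1|=1, |-4|=4, |-2|=2, |3|=3, |3|=3 -> [1, 1, 4, 2, 3, 3]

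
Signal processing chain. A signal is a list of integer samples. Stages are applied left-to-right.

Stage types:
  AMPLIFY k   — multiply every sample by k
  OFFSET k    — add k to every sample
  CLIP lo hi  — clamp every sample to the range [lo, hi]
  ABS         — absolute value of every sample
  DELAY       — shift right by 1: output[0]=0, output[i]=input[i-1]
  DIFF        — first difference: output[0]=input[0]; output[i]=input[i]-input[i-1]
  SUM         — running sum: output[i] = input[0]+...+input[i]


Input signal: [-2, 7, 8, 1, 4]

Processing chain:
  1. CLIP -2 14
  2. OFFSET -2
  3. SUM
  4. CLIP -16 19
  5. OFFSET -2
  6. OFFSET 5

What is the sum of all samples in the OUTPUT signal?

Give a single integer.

Answer: 33

Derivation:
Input: [-2, 7, 8, 1, 4]
Stage 1 (CLIP -2 14): clip(-2,-2,14)=-2, clip(7,-2,14)=7, clip(8,-2,14)=8, clip(1,-2,14)=1, clip(4,-2,14)=4 -> [-2, 7, 8, 1, 4]
Stage 2 (OFFSET -2): -2+-2=-4, 7+-2=5, 8+-2=6, 1+-2=-1, 4+-2=2 -> [-4, 5, 6, -1, 2]
Stage 3 (SUM): sum[0..0]=-4, sum[0..1]=1, sum[0..2]=7, sum[0..3]=6, sum[0..4]=8 -> [-4, 1, 7, 6, 8]
Stage 4 (CLIP -16 19): clip(-4,-16,19)=-4, clip(1,-16,19)=1, clip(7,-16,19)=7, clip(6,-16,19)=6, clip(8,-16,19)=8 -> [-4, 1, 7, 6, 8]
Stage 5 (OFFSET -2): -4+-2=-6, 1+-2=-1, 7+-2=5, 6+-2=4, 8+-2=6 -> [-6, -1, 5, 4, 6]
Stage 6 (OFFSET 5): -6+5=-1, -1+5=4, 5+5=10, 4+5=9, 6+5=11 -> [-1, 4, 10, 9, 11]
Output sum: 33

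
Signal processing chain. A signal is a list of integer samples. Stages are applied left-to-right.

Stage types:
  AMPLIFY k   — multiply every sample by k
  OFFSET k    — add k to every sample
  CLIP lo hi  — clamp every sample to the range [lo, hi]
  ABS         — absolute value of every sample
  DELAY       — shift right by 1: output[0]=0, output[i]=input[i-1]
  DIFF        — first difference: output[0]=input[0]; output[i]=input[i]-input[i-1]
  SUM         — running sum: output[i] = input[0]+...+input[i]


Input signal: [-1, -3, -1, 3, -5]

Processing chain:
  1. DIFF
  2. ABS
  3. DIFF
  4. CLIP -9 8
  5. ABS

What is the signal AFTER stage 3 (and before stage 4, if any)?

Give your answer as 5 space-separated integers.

Answer: 1 1 0 2 4

Derivation:
Input: [-1, -3, -1, 3, -5]
Stage 1 (DIFF): s[0]=-1, -3--1=-2, -1--3=2, 3--1=4, -5-3=-8 -> [-1, -2, 2, 4, -8]
Stage 2 (ABS): |-1|=1, |-2|=2, |2|=2, |4|=4, |-8|=8 -> [1, 2, 2, 4, 8]
Stage 3 (DIFF): s[0]=1, 2-1=1, 2-2=0, 4-2=2, 8-4=4 -> [1, 1, 0, 2, 4]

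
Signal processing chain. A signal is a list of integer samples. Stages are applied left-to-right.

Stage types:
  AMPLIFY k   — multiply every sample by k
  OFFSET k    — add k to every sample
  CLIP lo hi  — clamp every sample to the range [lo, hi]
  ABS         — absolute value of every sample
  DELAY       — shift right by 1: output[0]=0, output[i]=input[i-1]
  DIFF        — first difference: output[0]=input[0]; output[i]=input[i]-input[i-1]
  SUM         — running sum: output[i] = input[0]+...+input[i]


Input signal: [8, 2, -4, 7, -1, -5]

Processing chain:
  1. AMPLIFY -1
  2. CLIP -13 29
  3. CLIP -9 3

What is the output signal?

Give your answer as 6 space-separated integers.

Input: [8, 2, -4, 7, -1, -5]
Stage 1 (AMPLIFY -1): 8*-1=-8, 2*-1=-2, -4*-1=4, 7*-1=-7, -1*-1=1, -5*-1=5 -> [-8, -2, 4, -7, 1, 5]
Stage 2 (CLIP -13 29): clip(-8,-13,29)=-8, clip(-2,-13,29)=-2, clip(4,-13,29)=4, clip(-7,-13,29)=-7, clip(1,-13,29)=1, clip(5,-13,29)=5 -> [-8, -2, 4, -7, 1, 5]
Stage 3 (CLIP -9 3): clip(-8,-9,3)=-8, clip(-2,-9,3)=-2, clip(4,-9,3)=3, clip(-7,-9,3)=-7, clip(1,-9,3)=1, clip(5,-9,3)=3 -> [-8, -2, 3, -7, 1, 3]

Answer: -8 -2 3 -7 1 3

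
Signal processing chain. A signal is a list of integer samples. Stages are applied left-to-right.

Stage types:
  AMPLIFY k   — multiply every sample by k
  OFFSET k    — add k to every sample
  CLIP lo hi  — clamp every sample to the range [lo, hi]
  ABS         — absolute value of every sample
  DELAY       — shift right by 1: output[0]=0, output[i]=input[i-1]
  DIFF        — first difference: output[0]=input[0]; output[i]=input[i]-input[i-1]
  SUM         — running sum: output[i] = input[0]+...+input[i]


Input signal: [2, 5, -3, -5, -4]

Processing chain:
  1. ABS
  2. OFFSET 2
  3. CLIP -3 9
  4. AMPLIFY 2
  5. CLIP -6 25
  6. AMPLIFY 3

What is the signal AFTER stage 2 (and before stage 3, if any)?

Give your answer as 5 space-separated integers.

Answer: 4 7 5 7 6

Derivation:
Input: [2, 5, -3, -5, -4]
Stage 1 (ABS): |2|=2, |5|=5, |-3|=3, |-5|=5, |-4|=4 -> [2, 5, 3, 5, 4]
Stage 2 (OFFSET 2): 2+2=4, 5+2=7, 3+2=5, 5+2=7, 4+2=6 -> [4, 7, 5, 7, 6]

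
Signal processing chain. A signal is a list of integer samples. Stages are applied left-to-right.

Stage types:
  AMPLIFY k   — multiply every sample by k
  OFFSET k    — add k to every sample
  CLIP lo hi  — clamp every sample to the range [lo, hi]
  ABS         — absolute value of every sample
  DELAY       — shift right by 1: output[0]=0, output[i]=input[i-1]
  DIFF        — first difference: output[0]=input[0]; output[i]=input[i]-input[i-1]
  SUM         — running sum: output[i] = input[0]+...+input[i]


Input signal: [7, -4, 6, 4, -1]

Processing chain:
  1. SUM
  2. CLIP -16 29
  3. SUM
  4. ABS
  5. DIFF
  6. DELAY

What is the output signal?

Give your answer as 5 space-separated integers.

Input: [7, -4, 6, 4, -1]
Stage 1 (SUM): sum[0..0]=7, sum[0..1]=3, sum[0..2]=9, sum[0..3]=13, sum[0..4]=12 -> [7, 3, 9, 13, 12]
Stage 2 (CLIP -16 29): clip(7,-16,29)=7, clip(3,-16,29)=3, clip(9,-16,29)=9, clip(13,-16,29)=13, clip(12,-16,29)=12 -> [7, 3, 9, 13, 12]
Stage 3 (SUM): sum[0..0]=7, sum[0..1]=10, sum[0..2]=19, sum[0..3]=32, sum[0..4]=44 -> [7, 10, 19, 32, 44]
Stage 4 (ABS): |7|=7, |10|=10, |19|=19, |32|=32, |44|=44 -> [7, 10, 19, 32, 44]
Stage 5 (DIFF): s[0]=7, 10-7=3, 19-10=9, 32-19=13, 44-32=12 -> [7, 3, 9, 13, 12]
Stage 6 (DELAY): [0, 7, 3, 9, 13] = [0, 7, 3, 9, 13] -> [0, 7, 3, 9, 13]

Answer: 0 7 3 9 13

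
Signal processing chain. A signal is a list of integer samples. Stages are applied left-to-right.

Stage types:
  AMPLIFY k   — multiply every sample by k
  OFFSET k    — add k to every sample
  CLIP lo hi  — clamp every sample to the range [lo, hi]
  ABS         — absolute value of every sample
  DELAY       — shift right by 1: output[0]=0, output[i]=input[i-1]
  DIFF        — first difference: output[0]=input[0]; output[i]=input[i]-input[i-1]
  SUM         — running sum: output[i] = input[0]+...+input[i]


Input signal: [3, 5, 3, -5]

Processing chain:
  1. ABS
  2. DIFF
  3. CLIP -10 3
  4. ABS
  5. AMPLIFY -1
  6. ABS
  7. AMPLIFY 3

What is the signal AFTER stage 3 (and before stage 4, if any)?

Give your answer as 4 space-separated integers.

Answer: 3 2 -2 2

Derivation:
Input: [3, 5, 3, -5]
Stage 1 (ABS): |3|=3, |5|=5, |3|=3, |-5|=5 -> [3, 5, 3, 5]
Stage 2 (DIFF): s[0]=3, 5-3=2, 3-5=-2, 5-3=2 -> [3, 2, -2, 2]
Stage 3 (CLIP -10 3): clip(3,-10,3)=3, clip(2,-10,3)=2, clip(-2,-10,3)=-2, clip(2,-10,3)=2 -> [3, 2, -2, 2]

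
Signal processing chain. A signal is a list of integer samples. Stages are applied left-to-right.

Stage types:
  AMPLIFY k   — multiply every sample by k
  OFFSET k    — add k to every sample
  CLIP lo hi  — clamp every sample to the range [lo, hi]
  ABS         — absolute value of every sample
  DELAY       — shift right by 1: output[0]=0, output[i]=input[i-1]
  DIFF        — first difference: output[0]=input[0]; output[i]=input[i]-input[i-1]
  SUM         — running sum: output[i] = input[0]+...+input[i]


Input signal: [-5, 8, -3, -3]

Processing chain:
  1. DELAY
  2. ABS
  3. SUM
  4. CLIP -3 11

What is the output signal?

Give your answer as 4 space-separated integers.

Input: [-5, 8, -3, -3]
Stage 1 (DELAY): [0, -5, 8, -3] = [0, -5, 8, -3] -> [0, -5, 8, -3]
Stage 2 (ABS): |0|=0, |-5|=5, |8|=8, |-3|=3 -> [0, 5, 8, 3]
Stage 3 (SUM): sum[0..0]=0, sum[0..1]=5, sum[0..2]=13, sum[0..3]=16 -> [0, 5, 13, 16]
Stage 4 (CLIP -3 11): clip(0,-3,11)=0, clip(5,-3,11)=5, clip(13,-3,11)=11, clip(16,-3,11)=11 -> [0, 5, 11, 11]

Answer: 0 5 11 11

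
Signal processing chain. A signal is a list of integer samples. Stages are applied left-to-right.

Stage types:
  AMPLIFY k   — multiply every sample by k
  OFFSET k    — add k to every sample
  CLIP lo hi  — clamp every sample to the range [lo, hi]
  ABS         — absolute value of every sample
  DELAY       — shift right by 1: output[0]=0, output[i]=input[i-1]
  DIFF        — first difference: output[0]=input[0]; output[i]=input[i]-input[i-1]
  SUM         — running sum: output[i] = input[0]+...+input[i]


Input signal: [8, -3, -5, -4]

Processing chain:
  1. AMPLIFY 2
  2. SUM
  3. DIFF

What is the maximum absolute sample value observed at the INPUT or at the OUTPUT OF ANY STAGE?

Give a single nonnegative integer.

Input: [8, -3, -5, -4] (max |s|=8)
Stage 1 (AMPLIFY 2): 8*2=16, -3*2=-6, -5*2=-10, -4*2=-8 -> [16, -6, -10, -8] (max |s|=16)
Stage 2 (SUM): sum[0..0]=16, sum[0..1]=10, sum[0..2]=0, sum[0..3]=-8 -> [16, 10, 0, -8] (max |s|=16)
Stage 3 (DIFF): s[0]=16, 10-16=-6, 0-10=-10, -8-0=-8 -> [16, -6, -10, -8] (max |s|=16)
Overall max amplitude: 16

Answer: 16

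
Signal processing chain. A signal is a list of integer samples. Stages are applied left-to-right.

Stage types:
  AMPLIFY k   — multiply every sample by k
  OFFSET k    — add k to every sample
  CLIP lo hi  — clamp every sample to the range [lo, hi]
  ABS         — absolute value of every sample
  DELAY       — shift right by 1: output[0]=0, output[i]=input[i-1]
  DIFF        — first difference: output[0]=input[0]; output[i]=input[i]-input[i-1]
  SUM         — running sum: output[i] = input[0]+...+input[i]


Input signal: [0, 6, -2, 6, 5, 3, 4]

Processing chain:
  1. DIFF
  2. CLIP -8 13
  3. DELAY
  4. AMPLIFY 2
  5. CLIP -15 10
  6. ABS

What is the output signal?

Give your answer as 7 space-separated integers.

Input: [0, 6, -2, 6, 5, 3, 4]
Stage 1 (DIFF): s[0]=0, 6-0=6, -2-6=-8, 6--2=8, 5-6=-1, 3-5=-2, 4-3=1 -> [0, 6, -8, 8, -1, -2, 1]
Stage 2 (CLIP -8 13): clip(0,-8,13)=0, clip(6,-8,13)=6, clip(-8,-8,13)=-8, clip(8,-8,13)=8, clip(-1,-8,13)=-1, clip(-2,-8,13)=-2, clip(1,-8,13)=1 -> [0, 6, -8, 8, -1, -2, 1]
Stage 3 (DELAY): [0, 0, 6, -8, 8, -1, -2] = [0, 0, 6, -8, 8, -1, -2] -> [0, 0, 6, -8, 8, -1, -2]
Stage 4 (AMPLIFY 2): 0*2=0, 0*2=0, 6*2=12, -8*2=-16, 8*2=16, -1*2=-2, -2*2=-4 -> [0, 0, 12, -16, 16, -2, -4]
Stage 5 (CLIP -15 10): clip(0,-15,10)=0, clip(0,-15,10)=0, clip(12,-15,10)=10, clip(-16,-15,10)=-15, clip(16,-15,10)=10, clip(-2,-15,10)=-2, clip(-4,-15,10)=-4 -> [0, 0, 10, -15, 10, -2, -4]
Stage 6 (ABS): |0|=0, |0|=0, |10|=10, |-15|=15, |10|=10, |-2|=2, |-4|=4 -> [0, 0, 10, 15, 10, 2, 4]

Answer: 0 0 10 15 10 2 4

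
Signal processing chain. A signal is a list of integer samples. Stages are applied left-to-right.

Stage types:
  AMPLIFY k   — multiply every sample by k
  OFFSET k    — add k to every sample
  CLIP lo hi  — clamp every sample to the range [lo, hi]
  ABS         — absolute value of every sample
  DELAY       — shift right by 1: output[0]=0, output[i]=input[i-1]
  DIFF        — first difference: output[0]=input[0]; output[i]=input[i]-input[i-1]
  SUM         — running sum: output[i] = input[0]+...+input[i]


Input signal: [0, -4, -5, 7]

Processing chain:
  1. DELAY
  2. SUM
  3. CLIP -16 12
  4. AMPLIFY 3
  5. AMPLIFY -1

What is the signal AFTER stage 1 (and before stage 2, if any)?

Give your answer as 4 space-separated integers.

Input: [0, -4, -5, 7]
Stage 1 (DELAY): [0, 0, -4, -5] = [0, 0, -4, -5] -> [0, 0, -4, -5]

Answer: 0 0 -4 -5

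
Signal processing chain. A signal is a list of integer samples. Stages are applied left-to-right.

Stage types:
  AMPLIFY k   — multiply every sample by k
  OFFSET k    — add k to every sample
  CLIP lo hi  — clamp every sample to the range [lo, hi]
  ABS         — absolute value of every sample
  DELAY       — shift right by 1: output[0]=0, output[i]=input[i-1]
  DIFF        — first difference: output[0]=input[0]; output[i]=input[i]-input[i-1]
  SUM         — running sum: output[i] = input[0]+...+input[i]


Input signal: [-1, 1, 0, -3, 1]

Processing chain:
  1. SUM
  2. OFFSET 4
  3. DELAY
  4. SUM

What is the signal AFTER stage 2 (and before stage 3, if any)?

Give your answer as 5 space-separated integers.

Answer: 3 4 4 1 2

Derivation:
Input: [-1, 1, 0, -3, 1]
Stage 1 (SUM): sum[0..0]=-1, sum[0..1]=0, sum[0..2]=0, sum[0..3]=-3, sum[0..4]=-2 -> [-1, 0, 0, -3, -2]
Stage 2 (OFFSET 4): -1+4=3, 0+4=4, 0+4=4, -3+4=1, -2+4=2 -> [3, 4, 4, 1, 2]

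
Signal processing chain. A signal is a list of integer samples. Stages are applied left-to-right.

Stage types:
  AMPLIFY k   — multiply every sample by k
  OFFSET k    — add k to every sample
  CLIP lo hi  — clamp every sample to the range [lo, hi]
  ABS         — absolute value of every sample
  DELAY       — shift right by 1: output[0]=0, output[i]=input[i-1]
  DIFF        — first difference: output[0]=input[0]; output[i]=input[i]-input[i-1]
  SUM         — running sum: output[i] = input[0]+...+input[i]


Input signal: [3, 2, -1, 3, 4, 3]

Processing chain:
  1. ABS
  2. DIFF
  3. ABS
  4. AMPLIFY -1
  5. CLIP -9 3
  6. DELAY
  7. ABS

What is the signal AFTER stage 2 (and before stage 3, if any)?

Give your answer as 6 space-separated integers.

Input: [3, 2, -1, 3, 4, 3]
Stage 1 (ABS): |3|=3, |2|=2, |-1|=1, |3|=3, |4|=4, |3|=3 -> [3, 2, 1, 3, 4, 3]
Stage 2 (DIFF): s[0]=3, 2-3=-1, 1-2=-1, 3-1=2, 4-3=1, 3-4=-1 -> [3, -1, -1, 2, 1, -1]

Answer: 3 -1 -1 2 1 -1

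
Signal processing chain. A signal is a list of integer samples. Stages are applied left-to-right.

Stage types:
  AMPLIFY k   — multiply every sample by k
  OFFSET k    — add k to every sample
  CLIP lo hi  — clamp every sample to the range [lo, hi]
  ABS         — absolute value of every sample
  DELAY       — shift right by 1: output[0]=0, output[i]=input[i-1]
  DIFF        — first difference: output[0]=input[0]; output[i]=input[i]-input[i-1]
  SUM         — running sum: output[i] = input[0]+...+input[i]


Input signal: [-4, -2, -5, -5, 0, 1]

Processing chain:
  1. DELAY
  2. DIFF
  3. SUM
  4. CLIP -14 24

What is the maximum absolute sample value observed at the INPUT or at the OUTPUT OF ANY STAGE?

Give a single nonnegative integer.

Input: [-4, -2, -5, -5, 0, 1] (max |s|=5)
Stage 1 (DELAY): [0, -4, -2, -5, -5, 0] = [0, -4, -2, -5, -5, 0] -> [0, -4, -2, -5, -5, 0] (max |s|=5)
Stage 2 (DIFF): s[0]=0, -4-0=-4, -2--4=2, -5--2=-3, -5--5=0, 0--5=5 -> [0, -4, 2, -3, 0, 5] (max |s|=5)
Stage 3 (SUM): sum[0..0]=0, sum[0..1]=-4, sum[0..2]=-2, sum[0..3]=-5, sum[0..4]=-5, sum[0..5]=0 -> [0, -4, -2, -5, -5, 0] (max |s|=5)
Stage 4 (CLIP -14 24): clip(0,-14,24)=0, clip(-4,-14,24)=-4, clip(-2,-14,24)=-2, clip(-5,-14,24)=-5, clip(-5,-14,24)=-5, clip(0,-14,24)=0 -> [0, -4, -2, -5, -5, 0] (max |s|=5)
Overall max amplitude: 5

Answer: 5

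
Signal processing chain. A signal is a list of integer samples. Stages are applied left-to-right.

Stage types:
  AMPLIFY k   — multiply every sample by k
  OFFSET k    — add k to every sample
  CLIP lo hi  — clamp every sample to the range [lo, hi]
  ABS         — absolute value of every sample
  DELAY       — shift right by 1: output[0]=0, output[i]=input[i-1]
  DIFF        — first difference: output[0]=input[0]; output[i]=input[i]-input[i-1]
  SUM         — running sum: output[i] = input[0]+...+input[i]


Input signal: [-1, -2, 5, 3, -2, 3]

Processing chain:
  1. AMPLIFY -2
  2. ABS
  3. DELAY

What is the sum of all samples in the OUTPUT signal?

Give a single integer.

Answer: 26

Derivation:
Input: [-1, -2, 5, 3, -2, 3]
Stage 1 (AMPLIFY -2): -1*-2=2, -2*-2=4, 5*-2=-10, 3*-2=-6, -2*-2=4, 3*-2=-6 -> [2, 4, -10, -6, 4, -6]
Stage 2 (ABS): |2|=2, |4|=4, |-10|=10, |-6|=6, |4|=4, |-6|=6 -> [2, 4, 10, 6, 4, 6]
Stage 3 (DELAY): [0, 2, 4, 10, 6, 4] = [0, 2, 4, 10, 6, 4] -> [0, 2, 4, 10, 6, 4]
Output sum: 26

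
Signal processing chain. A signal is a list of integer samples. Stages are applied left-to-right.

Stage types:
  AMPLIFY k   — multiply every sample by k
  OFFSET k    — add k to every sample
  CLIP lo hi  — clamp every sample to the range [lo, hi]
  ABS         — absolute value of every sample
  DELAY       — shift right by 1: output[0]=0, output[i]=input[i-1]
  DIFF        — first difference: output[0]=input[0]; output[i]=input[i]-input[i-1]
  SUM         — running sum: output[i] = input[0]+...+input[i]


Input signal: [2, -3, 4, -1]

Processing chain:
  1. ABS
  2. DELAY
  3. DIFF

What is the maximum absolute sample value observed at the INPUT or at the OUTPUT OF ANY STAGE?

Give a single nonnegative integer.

Input: [2, -3, 4, -1] (max |s|=4)
Stage 1 (ABS): |2|=2, |-3|=3, |4|=4, |-1|=1 -> [2, 3, 4, 1] (max |s|=4)
Stage 2 (DELAY): [0, 2, 3, 4] = [0, 2, 3, 4] -> [0, 2, 3, 4] (max |s|=4)
Stage 3 (DIFF): s[0]=0, 2-0=2, 3-2=1, 4-3=1 -> [0, 2, 1, 1] (max |s|=2)
Overall max amplitude: 4

Answer: 4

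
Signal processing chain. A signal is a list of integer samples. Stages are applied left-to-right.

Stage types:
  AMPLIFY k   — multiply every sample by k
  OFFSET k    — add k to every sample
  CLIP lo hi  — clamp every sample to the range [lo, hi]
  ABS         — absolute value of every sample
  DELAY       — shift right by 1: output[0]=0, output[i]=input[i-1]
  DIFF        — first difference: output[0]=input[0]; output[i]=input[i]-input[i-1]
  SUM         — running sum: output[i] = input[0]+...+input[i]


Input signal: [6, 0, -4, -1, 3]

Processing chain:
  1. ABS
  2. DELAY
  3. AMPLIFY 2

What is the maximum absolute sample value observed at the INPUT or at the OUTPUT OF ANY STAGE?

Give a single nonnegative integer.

Answer: 12

Derivation:
Input: [6, 0, -4, -1, 3] (max |s|=6)
Stage 1 (ABS): |6|=6, |0|=0, |-4|=4, |-1|=1, |3|=3 -> [6, 0, 4, 1, 3] (max |s|=6)
Stage 2 (DELAY): [0, 6, 0, 4, 1] = [0, 6, 0, 4, 1] -> [0, 6, 0, 4, 1] (max |s|=6)
Stage 3 (AMPLIFY 2): 0*2=0, 6*2=12, 0*2=0, 4*2=8, 1*2=2 -> [0, 12, 0, 8, 2] (max |s|=12)
Overall max amplitude: 12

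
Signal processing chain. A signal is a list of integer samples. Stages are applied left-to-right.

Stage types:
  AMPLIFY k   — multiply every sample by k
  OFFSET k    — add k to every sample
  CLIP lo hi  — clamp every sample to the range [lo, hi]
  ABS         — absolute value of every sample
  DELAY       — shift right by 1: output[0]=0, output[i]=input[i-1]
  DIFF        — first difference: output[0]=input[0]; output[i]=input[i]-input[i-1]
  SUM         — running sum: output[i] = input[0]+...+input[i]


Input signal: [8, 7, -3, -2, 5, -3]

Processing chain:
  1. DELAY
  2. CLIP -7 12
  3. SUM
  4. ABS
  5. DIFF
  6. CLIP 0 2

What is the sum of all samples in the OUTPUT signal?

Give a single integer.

Answer: 6

Derivation:
Input: [8, 7, -3, -2, 5, -3]
Stage 1 (DELAY): [0, 8, 7, -3, -2, 5] = [0, 8, 7, -3, -2, 5] -> [0, 8, 7, -3, -2, 5]
Stage 2 (CLIP -7 12): clip(0,-7,12)=0, clip(8,-7,12)=8, clip(7,-7,12)=7, clip(-3,-7,12)=-3, clip(-2,-7,12)=-2, clip(5,-7,12)=5 -> [0, 8, 7, -3, -2, 5]
Stage 3 (SUM): sum[0..0]=0, sum[0..1]=8, sum[0..2]=15, sum[0..3]=12, sum[0..4]=10, sum[0..5]=15 -> [0, 8, 15, 12, 10, 15]
Stage 4 (ABS): |0|=0, |8|=8, |15|=15, |12|=12, |10|=10, |15|=15 -> [0, 8, 15, 12, 10, 15]
Stage 5 (DIFF): s[0]=0, 8-0=8, 15-8=7, 12-15=-3, 10-12=-2, 15-10=5 -> [0, 8, 7, -3, -2, 5]
Stage 6 (CLIP 0 2): clip(0,0,2)=0, clip(8,0,2)=2, clip(7,0,2)=2, clip(-3,0,2)=0, clip(-2,0,2)=0, clip(5,0,2)=2 -> [0, 2, 2, 0, 0, 2]
Output sum: 6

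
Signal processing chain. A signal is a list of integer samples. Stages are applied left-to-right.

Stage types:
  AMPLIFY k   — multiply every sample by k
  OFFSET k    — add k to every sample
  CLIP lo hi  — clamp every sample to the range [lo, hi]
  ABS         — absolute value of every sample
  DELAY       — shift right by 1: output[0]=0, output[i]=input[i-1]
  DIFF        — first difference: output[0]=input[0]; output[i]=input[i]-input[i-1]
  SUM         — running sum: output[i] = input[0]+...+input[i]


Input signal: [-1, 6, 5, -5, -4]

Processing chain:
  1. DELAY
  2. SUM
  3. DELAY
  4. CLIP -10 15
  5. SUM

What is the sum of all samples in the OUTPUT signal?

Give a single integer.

Answer: 17

Derivation:
Input: [-1, 6, 5, -5, -4]
Stage 1 (DELAY): [0, -1, 6, 5, -5] = [0, -1, 6, 5, -5] -> [0, -1, 6, 5, -5]
Stage 2 (SUM): sum[0..0]=0, sum[0..1]=-1, sum[0..2]=5, sum[0..3]=10, sum[0..4]=5 -> [0, -1, 5, 10, 5]
Stage 3 (DELAY): [0, 0, -1, 5, 10] = [0, 0, -1, 5, 10] -> [0, 0, -1, 5, 10]
Stage 4 (CLIP -10 15): clip(0,-10,15)=0, clip(0,-10,15)=0, clip(-1,-10,15)=-1, clip(5,-10,15)=5, clip(10,-10,15)=10 -> [0, 0, -1, 5, 10]
Stage 5 (SUM): sum[0..0]=0, sum[0..1]=0, sum[0..2]=-1, sum[0..3]=4, sum[0..4]=14 -> [0, 0, -1, 4, 14]
Output sum: 17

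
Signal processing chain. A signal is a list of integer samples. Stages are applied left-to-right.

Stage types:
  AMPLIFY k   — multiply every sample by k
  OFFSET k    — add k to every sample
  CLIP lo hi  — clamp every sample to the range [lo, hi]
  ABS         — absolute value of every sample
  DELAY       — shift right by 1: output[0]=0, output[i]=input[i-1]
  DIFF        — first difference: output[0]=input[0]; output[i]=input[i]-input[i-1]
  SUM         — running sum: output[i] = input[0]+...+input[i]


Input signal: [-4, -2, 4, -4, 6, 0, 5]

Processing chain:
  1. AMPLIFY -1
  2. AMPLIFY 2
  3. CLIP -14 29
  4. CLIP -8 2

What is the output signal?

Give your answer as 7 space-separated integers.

Answer: 2 2 -8 2 -8 0 -8

Derivation:
Input: [-4, -2, 4, -4, 6, 0, 5]
Stage 1 (AMPLIFY -1): -4*-1=4, -2*-1=2, 4*-1=-4, -4*-1=4, 6*-1=-6, 0*-1=0, 5*-1=-5 -> [4, 2, -4, 4, -6, 0, -5]
Stage 2 (AMPLIFY 2): 4*2=8, 2*2=4, -4*2=-8, 4*2=8, -6*2=-12, 0*2=0, -5*2=-10 -> [8, 4, -8, 8, -12, 0, -10]
Stage 3 (CLIP -14 29): clip(8,-14,29)=8, clip(4,-14,29)=4, clip(-8,-14,29)=-8, clip(8,-14,29)=8, clip(-12,-14,29)=-12, clip(0,-14,29)=0, clip(-10,-14,29)=-10 -> [8, 4, -8, 8, -12, 0, -10]
Stage 4 (CLIP -8 2): clip(8,-8,2)=2, clip(4,-8,2)=2, clip(-8,-8,2)=-8, clip(8,-8,2)=2, clip(-12,-8,2)=-8, clip(0,-8,2)=0, clip(-10,-8,2)=-8 -> [2, 2, -8, 2, -8, 0, -8]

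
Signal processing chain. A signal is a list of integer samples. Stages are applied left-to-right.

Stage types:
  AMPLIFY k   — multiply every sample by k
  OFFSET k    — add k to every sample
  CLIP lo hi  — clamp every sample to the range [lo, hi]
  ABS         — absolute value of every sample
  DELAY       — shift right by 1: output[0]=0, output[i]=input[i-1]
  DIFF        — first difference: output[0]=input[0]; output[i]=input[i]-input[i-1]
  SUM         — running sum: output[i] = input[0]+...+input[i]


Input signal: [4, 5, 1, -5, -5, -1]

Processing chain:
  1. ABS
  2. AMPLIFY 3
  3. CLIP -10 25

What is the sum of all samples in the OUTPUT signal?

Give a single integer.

Input: [4, 5, 1, -5, -5, -1]
Stage 1 (ABS): |4|=4, |5|=5, |1|=1, |-5|=5, |-5|=5, |-1|=1 -> [4, 5, 1, 5, 5, 1]
Stage 2 (AMPLIFY 3): 4*3=12, 5*3=15, 1*3=3, 5*3=15, 5*3=15, 1*3=3 -> [12, 15, 3, 15, 15, 3]
Stage 3 (CLIP -10 25): clip(12,-10,25)=12, clip(15,-10,25)=15, clip(3,-10,25)=3, clip(15,-10,25)=15, clip(15,-10,25)=15, clip(3,-10,25)=3 -> [12, 15, 3, 15, 15, 3]
Output sum: 63

Answer: 63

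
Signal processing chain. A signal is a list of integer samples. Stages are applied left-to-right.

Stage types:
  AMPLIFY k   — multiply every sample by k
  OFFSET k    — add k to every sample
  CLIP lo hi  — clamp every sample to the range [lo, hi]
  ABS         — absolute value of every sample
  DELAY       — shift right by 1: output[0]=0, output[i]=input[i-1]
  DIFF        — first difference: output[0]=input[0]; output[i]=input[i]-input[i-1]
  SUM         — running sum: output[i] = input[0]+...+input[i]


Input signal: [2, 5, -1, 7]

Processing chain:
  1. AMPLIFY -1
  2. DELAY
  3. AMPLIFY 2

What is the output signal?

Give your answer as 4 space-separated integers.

Answer: 0 -4 -10 2

Derivation:
Input: [2, 5, -1, 7]
Stage 1 (AMPLIFY -1): 2*-1=-2, 5*-1=-5, -1*-1=1, 7*-1=-7 -> [-2, -5, 1, -7]
Stage 2 (DELAY): [0, -2, -5, 1] = [0, -2, -5, 1] -> [0, -2, -5, 1]
Stage 3 (AMPLIFY 2): 0*2=0, -2*2=-4, -5*2=-10, 1*2=2 -> [0, -4, -10, 2]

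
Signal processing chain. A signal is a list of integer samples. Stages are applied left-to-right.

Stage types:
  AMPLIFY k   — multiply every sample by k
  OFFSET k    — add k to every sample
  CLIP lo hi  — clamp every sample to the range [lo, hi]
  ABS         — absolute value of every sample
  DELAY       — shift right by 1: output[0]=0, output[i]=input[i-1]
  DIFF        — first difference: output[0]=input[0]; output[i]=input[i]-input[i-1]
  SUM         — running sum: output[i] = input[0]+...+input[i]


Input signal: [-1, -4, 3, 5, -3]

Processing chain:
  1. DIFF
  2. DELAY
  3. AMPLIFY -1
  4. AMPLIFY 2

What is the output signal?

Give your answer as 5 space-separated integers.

Input: [-1, -4, 3, 5, -3]
Stage 1 (DIFF): s[0]=-1, -4--1=-3, 3--4=7, 5-3=2, -3-5=-8 -> [-1, -3, 7, 2, -8]
Stage 2 (DELAY): [0, -1, -3, 7, 2] = [0, -1, -3, 7, 2] -> [0, -1, -3, 7, 2]
Stage 3 (AMPLIFY -1): 0*-1=0, -1*-1=1, -3*-1=3, 7*-1=-7, 2*-1=-2 -> [0, 1, 3, -7, -2]
Stage 4 (AMPLIFY 2): 0*2=0, 1*2=2, 3*2=6, -7*2=-14, -2*2=-4 -> [0, 2, 6, -14, -4]

Answer: 0 2 6 -14 -4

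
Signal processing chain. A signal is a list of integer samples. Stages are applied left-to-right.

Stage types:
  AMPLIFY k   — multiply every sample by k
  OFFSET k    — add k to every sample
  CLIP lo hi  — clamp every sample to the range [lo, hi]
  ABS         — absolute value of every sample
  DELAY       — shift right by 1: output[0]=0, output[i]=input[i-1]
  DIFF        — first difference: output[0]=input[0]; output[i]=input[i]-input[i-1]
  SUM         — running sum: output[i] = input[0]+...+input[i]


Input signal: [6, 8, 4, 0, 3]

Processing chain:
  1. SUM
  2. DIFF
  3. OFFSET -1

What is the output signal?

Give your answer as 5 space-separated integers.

Answer: 5 7 3 -1 2

Derivation:
Input: [6, 8, 4, 0, 3]
Stage 1 (SUM): sum[0..0]=6, sum[0..1]=14, sum[0..2]=18, sum[0..3]=18, sum[0..4]=21 -> [6, 14, 18, 18, 21]
Stage 2 (DIFF): s[0]=6, 14-6=8, 18-14=4, 18-18=0, 21-18=3 -> [6, 8, 4, 0, 3]
Stage 3 (OFFSET -1): 6+-1=5, 8+-1=7, 4+-1=3, 0+-1=-1, 3+-1=2 -> [5, 7, 3, -1, 2]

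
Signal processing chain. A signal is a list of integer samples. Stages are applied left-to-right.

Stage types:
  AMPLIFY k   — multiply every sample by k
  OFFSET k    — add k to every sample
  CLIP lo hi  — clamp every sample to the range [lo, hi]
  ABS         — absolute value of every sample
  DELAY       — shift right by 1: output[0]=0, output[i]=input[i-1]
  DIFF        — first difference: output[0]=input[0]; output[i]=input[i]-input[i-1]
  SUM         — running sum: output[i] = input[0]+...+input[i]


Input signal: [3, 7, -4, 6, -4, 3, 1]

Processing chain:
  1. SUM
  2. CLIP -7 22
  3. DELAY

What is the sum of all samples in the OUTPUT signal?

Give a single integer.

Answer: 50

Derivation:
Input: [3, 7, -4, 6, -4, 3, 1]
Stage 1 (SUM): sum[0..0]=3, sum[0..1]=10, sum[0..2]=6, sum[0..3]=12, sum[0..4]=8, sum[0..5]=11, sum[0..6]=12 -> [3, 10, 6, 12, 8, 11, 12]
Stage 2 (CLIP -7 22): clip(3,-7,22)=3, clip(10,-7,22)=10, clip(6,-7,22)=6, clip(12,-7,22)=12, clip(8,-7,22)=8, clip(11,-7,22)=11, clip(12,-7,22)=12 -> [3, 10, 6, 12, 8, 11, 12]
Stage 3 (DELAY): [0, 3, 10, 6, 12, 8, 11] = [0, 3, 10, 6, 12, 8, 11] -> [0, 3, 10, 6, 12, 8, 11]
Output sum: 50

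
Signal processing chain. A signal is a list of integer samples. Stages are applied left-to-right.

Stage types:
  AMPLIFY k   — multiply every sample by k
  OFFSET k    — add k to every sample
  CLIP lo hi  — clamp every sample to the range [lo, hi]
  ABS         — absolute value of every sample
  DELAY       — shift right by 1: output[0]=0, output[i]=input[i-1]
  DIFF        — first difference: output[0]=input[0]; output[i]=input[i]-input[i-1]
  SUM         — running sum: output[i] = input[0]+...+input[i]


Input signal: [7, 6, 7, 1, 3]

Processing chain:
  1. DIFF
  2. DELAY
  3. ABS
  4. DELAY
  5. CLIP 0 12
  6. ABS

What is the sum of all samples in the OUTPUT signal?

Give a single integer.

Input: [7, 6, 7, 1, 3]
Stage 1 (DIFF): s[0]=7, 6-7=-1, 7-6=1, 1-7=-6, 3-1=2 -> [7, -1, 1, -6, 2]
Stage 2 (DELAY): [0, 7, -1, 1, -6] = [0, 7, -1, 1, -6] -> [0, 7, -1, 1, -6]
Stage 3 (ABS): |0|=0, |7|=7, |-1|=1, |1|=1, |-6|=6 -> [0, 7, 1, 1, 6]
Stage 4 (DELAY): [0, 0, 7, 1, 1] = [0, 0, 7, 1, 1] -> [0, 0, 7, 1, 1]
Stage 5 (CLIP 0 12): clip(0,0,12)=0, clip(0,0,12)=0, clip(7,0,12)=7, clip(1,0,12)=1, clip(1,0,12)=1 -> [0, 0, 7, 1, 1]
Stage 6 (ABS): |0|=0, |0|=0, |7|=7, |1|=1, |1|=1 -> [0, 0, 7, 1, 1]
Output sum: 9

Answer: 9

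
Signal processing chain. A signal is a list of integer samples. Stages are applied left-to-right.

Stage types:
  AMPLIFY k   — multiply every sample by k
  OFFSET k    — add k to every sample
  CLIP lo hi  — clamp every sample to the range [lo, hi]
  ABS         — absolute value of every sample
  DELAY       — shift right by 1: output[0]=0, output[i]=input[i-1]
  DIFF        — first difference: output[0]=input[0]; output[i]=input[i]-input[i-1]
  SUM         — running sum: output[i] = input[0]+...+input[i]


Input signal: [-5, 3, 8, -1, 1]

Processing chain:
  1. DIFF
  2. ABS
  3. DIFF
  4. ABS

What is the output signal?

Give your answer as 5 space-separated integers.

Answer: 5 3 3 4 7

Derivation:
Input: [-5, 3, 8, -1, 1]
Stage 1 (DIFF): s[0]=-5, 3--5=8, 8-3=5, -1-8=-9, 1--1=2 -> [-5, 8, 5, -9, 2]
Stage 2 (ABS): |-5|=5, |8|=8, |5|=5, |-9|=9, |2|=2 -> [5, 8, 5, 9, 2]
Stage 3 (DIFF): s[0]=5, 8-5=3, 5-8=-3, 9-5=4, 2-9=-7 -> [5, 3, -3, 4, -7]
Stage 4 (ABS): |5|=5, |3|=3, |-3|=3, |4|=4, |-7|=7 -> [5, 3, 3, 4, 7]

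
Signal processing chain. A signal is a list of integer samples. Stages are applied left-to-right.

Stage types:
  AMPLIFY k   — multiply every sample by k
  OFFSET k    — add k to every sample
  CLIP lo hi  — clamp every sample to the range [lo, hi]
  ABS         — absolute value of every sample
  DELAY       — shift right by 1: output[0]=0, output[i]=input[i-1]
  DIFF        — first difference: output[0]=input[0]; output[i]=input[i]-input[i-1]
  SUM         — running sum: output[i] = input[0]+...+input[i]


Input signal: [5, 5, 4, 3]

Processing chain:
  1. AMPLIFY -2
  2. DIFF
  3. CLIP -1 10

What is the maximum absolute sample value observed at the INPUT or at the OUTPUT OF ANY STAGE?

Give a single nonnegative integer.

Input: [5, 5, 4, 3] (max |s|=5)
Stage 1 (AMPLIFY -2): 5*-2=-10, 5*-2=-10, 4*-2=-8, 3*-2=-6 -> [-10, -10, -8, -6] (max |s|=10)
Stage 2 (DIFF): s[0]=-10, -10--10=0, -8--10=2, -6--8=2 -> [-10, 0, 2, 2] (max |s|=10)
Stage 3 (CLIP -1 10): clip(-10,-1,10)=-1, clip(0,-1,10)=0, clip(2,-1,10)=2, clip(2,-1,10)=2 -> [-1, 0, 2, 2] (max |s|=2)
Overall max amplitude: 10

Answer: 10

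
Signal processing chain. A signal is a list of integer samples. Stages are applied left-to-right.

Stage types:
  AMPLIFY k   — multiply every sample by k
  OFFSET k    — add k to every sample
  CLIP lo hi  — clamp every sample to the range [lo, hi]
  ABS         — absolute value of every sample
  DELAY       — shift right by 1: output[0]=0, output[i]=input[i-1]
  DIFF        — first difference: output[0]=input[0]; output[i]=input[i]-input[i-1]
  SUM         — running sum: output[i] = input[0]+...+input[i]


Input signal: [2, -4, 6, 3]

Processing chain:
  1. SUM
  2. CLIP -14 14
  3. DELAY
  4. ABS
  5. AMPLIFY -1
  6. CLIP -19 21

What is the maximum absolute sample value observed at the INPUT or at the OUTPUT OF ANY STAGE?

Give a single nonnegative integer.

Input: [2, -4, 6, 3] (max |s|=6)
Stage 1 (SUM): sum[0..0]=2, sum[0..1]=-2, sum[0..2]=4, sum[0..3]=7 -> [2, -2, 4, 7] (max |s|=7)
Stage 2 (CLIP -14 14): clip(2,-14,14)=2, clip(-2,-14,14)=-2, clip(4,-14,14)=4, clip(7,-14,14)=7 -> [2, -2, 4, 7] (max |s|=7)
Stage 3 (DELAY): [0, 2, -2, 4] = [0, 2, -2, 4] -> [0, 2, -2, 4] (max |s|=4)
Stage 4 (ABS): |0|=0, |2|=2, |-2|=2, |4|=4 -> [0, 2, 2, 4] (max |s|=4)
Stage 5 (AMPLIFY -1): 0*-1=0, 2*-1=-2, 2*-1=-2, 4*-1=-4 -> [0, -2, -2, -4] (max |s|=4)
Stage 6 (CLIP -19 21): clip(0,-19,21)=0, clip(-2,-19,21)=-2, clip(-2,-19,21)=-2, clip(-4,-19,21)=-4 -> [0, -2, -2, -4] (max |s|=4)
Overall max amplitude: 7

Answer: 7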